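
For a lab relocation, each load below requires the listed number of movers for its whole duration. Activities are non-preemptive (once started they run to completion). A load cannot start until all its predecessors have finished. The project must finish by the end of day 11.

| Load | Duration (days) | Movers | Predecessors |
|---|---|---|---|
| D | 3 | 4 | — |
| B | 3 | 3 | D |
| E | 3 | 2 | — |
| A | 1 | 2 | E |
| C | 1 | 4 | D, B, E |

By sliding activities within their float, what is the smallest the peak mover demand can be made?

4

Early-start (D@1, B@4, E@1, A@4, C@7) gives peak 6: d1:6  d2:6  d3:6  d4:5  d5:3  d6:3  d7:4  d8:0  d9:0  d10:0  d11:0.
Shift E→7, A→10, C→11.
Schedule D@1, B@4, E@7, A@10, C@11: d1:4  d2:4  d3:4  d4:3  d5:3  d6:3  d7:2  d8:2  d9:2  d10:2  d11:4 — peak 4.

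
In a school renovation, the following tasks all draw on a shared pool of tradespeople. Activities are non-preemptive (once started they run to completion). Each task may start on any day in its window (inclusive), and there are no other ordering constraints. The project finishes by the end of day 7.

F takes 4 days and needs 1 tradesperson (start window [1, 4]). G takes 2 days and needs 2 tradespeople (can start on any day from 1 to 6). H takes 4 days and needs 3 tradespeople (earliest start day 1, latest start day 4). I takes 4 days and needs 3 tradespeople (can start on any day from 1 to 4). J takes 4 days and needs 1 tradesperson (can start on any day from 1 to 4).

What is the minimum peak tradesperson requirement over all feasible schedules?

Early-start (F@1, G@1, H@1, I@1, J@1) gives peak 10: d1:10  d2:10  d3:8  d4:8  d5:0  d6:0  d7:0.
Shift I→3.
Schedule F@1, G@1, H@1, I@3, J@1: d1:7  d2:7  d3:8  d4:8  d5:3  d6:3  d7:0 — peak 8.

8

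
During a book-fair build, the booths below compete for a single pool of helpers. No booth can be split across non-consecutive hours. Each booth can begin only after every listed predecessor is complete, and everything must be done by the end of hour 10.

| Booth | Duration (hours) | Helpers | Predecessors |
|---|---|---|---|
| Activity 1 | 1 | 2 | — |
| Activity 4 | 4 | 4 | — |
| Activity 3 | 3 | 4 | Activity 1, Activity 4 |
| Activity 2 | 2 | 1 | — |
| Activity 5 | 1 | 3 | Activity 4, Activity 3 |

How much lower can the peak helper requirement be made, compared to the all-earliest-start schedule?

Early-start peak: h1:7  h2:5  h3:4  h4:4  h5:4  h6:4  h7:4  h8:3  h9:0  h10:0 ⇒ 7.
Leveled (Activity 1@1, Activity 4@2, Activity 3@6, Activity 2@9, Activity 5@9): h1:2  h2:4  h3:4  h4:4  h5:4  h6:4  h7:4  h8:4  h9:4  h10:1 ⇒ 4.
Reduction 7 − 4 = 3.

3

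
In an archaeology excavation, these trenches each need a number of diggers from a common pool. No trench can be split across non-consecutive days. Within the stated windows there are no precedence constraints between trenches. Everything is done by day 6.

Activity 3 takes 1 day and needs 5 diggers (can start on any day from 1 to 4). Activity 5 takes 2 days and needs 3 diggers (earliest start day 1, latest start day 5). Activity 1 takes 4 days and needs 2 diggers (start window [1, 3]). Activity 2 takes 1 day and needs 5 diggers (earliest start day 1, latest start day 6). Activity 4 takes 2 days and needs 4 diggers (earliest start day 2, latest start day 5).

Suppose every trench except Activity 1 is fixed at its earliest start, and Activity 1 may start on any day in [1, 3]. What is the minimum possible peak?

13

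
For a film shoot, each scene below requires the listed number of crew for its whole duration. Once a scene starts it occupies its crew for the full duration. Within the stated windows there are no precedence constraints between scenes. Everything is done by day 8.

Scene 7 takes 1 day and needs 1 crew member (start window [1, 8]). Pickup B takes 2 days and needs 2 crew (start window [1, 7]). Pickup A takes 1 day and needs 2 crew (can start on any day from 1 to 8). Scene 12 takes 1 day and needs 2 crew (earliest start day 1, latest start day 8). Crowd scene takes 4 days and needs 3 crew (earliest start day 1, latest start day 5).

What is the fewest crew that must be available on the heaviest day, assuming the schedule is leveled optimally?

3

Early-start (Scene 7@1, Pickup B@1, Pickup A@1, Scene 12@1, Crowd scene@1) gives peak 10: d1:10  d2:5  d3:3  d4:3  d5:0  d6:0  d7:0  d8:0.
Shift Pickup A→3, Scene 12→4, Crowd scene→5.
Schedule Scene 7@1, Pickup B@1, Pickup A@3, Scene 12@4, Crowd scene@5: d1:3  d2:2  d3:2  d4:2  d5:3  d6:3  d7:3  d8:3 — peak 3.
Total crew member-days = 21 over 8 days ⇒ peak ≥ ⌈21/8⌉ = 3, so 3 is optimal.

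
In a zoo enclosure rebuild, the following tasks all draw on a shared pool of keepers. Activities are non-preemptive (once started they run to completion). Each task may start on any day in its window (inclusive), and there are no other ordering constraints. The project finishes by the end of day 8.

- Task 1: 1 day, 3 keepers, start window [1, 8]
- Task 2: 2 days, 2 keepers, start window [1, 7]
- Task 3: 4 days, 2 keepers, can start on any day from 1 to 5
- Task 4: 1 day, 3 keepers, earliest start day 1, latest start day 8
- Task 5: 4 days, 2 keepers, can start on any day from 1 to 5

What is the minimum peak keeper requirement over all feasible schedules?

Early-start (Task 1@1, Task 2@1, Task 3@1, Task 4@1, Task 5@1) gives peak 12: d1:12  d2:6  d3:4  d4:4  d5:0  d6:0  d7:0  d8:0.
Shift Task 2→2, Task 3→2, Task 4→8, Task 5→4.
Schedule Task 1@1, Task 2@2, Task 3@2, Task 4@8, Task 5@4: d1:3  d2:4  d3:4  d4:4  d5:4  d6:2  d7:2  d8:3 — peak 4.
Total keeper-days = 26 over 8 days ⇒ peak ≥ ⌈26/8⌉ = 4, so 4 is optimal.

4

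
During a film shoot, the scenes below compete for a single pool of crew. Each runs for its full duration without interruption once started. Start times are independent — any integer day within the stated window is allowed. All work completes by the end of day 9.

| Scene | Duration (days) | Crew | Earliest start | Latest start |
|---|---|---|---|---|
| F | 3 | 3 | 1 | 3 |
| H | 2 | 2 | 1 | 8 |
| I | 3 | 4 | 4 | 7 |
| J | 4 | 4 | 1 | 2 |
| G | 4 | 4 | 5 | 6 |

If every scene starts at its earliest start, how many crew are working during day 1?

9

At early start, day 1 has: F, H, J.
Demand: 3 + 2 + 4 = 9.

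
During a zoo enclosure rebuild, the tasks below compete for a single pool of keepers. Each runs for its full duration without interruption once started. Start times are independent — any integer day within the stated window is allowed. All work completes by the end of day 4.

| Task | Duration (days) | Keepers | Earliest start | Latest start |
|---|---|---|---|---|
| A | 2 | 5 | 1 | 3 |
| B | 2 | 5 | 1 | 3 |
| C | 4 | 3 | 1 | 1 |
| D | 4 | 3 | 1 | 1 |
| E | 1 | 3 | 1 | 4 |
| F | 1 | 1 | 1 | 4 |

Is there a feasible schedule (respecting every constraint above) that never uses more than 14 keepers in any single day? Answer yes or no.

Schedule A@1, B@3, C@1, D@1, E@1, F@2: d1:14  d2:12  d3:11  d4:11 — peak 14 ≤ 14.

yes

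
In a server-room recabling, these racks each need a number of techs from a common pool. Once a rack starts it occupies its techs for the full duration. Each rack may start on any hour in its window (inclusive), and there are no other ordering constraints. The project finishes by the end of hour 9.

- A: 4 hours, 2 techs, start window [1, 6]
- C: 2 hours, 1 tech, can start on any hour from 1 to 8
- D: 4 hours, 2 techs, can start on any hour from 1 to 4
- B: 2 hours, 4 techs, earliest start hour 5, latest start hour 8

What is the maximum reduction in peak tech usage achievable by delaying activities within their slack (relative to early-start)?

1

Early-start peak: h1:5  h2:5  h3:4  h4:4  h5:4  h6:4  h7:0  h8:0  h9:0 ⇒ 5.
Leveled (A@1, C@1, D@3, B@7): h1:3  h2:3  h3:4  h4:4  h5:2  h6:2  h7:4  h8:4  h9:0 ⇒ 4.
Reduction 5 − 4 = 1.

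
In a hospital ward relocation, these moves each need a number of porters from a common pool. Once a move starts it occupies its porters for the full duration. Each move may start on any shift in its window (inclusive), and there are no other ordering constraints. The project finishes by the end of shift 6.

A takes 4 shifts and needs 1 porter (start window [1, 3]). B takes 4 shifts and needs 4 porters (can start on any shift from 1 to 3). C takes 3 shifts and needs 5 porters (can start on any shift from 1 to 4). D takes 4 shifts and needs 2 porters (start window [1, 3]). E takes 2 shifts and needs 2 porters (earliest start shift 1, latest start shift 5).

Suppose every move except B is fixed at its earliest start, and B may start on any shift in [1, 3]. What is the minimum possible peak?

12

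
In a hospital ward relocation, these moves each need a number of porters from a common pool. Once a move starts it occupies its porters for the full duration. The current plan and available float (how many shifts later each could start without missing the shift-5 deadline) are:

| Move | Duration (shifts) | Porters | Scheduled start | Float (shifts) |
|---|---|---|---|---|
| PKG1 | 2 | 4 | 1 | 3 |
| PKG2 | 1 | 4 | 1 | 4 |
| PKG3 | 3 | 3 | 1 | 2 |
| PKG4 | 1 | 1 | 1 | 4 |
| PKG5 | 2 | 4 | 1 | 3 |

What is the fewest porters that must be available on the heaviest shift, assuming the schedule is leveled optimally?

Early-start (PKG1@1, PKG2@1, PKG3@1, PKG4@1, PKG5@1) gives peak 16: s1:16  s2:11  s3:3  s4:0  s5:0.
Shift PKG2→3, PKG4→4, PKG5→4.
Schedule PKG1@1, PKG2@3, PKG3@1, PKG4@4, PKG5@4: s1:7  s2:7  s3:7  s4:5  s5:4 — peak 7.

7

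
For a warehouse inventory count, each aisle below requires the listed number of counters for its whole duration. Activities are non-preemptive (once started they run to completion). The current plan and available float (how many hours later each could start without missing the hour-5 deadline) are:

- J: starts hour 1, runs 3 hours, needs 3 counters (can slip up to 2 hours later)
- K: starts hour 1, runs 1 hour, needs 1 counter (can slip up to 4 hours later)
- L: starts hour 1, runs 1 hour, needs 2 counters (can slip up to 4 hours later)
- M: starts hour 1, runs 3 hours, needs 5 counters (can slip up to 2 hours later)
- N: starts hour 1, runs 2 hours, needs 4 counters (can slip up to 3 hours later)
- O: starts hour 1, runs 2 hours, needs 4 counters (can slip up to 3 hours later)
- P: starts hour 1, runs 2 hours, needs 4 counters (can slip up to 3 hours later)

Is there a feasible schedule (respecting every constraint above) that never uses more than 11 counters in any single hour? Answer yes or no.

Schedule J@1, K@3, L@3, M@3, N@1, O@1, P@4: h1:11  h2:11  h3:11  h4:9  h5:9 — peak 11 ≤ 11.

yes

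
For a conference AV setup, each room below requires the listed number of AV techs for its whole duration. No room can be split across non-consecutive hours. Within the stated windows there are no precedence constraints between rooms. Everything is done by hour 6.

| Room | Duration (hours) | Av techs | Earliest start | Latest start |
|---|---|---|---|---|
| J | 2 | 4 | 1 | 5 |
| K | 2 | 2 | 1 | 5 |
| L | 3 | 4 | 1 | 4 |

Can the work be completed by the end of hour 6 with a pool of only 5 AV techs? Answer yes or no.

no

The minimum achievable peak is 6; 5 < 6, so no feasible schedule stays within the cap.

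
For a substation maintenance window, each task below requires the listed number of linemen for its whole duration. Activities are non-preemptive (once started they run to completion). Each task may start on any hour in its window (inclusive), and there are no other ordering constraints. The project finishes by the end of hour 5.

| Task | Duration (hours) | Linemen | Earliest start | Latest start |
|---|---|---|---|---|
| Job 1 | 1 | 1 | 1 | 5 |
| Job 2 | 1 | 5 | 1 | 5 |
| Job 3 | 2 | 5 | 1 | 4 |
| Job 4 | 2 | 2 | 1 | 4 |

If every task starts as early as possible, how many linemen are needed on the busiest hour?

13

Early-start schedule: Job 1@1, Job 2@1, Job 3@1, Job 4@1.
Load per hour: hour 1: 13, hour 2: 7, hour 3: 0, hour 4: 0, hour 5: 0.
Peak is 13.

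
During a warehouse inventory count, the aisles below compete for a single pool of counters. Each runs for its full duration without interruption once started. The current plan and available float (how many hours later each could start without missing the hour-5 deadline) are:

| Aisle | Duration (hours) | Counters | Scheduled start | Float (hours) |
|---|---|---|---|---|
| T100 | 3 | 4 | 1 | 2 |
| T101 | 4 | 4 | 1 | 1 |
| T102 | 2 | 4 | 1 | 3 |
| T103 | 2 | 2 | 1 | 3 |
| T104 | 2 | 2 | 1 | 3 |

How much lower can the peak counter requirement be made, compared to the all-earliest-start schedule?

6

Early-start peak: h1:16  h2:16  h3:8  h4:4  h5:0 ⇒ 16.
Leveled (T100@1, T101@1, T102@4, T103@1, T104@3): h1:10  h2:10  h3:10  h4:10  h5:4 ⇒ 10.
Reduction 16 − 10 = 6.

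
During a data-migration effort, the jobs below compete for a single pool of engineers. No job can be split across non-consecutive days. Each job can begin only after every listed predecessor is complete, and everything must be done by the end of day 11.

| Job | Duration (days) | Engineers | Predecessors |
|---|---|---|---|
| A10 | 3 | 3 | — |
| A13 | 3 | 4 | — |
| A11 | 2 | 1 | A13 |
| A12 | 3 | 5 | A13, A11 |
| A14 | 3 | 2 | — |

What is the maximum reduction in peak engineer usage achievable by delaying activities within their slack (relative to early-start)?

Early-start peak: d1:9  d2:9  d3:9  d4:1  d5:1  d6:5  d7:5  d8:5  d9:0  d10:0  d11:0 ⇒ 9.
Leveled (A10@1, A13@4, A11@7, A12@9, A14@1): d1:5  d2:5  d3:5  d4:4  d5:4  d6:4  d7:1  d8:1  d9:5  d10:5  d11:5 ⇒ 5.
Reduction 9 − 5 = 4.

4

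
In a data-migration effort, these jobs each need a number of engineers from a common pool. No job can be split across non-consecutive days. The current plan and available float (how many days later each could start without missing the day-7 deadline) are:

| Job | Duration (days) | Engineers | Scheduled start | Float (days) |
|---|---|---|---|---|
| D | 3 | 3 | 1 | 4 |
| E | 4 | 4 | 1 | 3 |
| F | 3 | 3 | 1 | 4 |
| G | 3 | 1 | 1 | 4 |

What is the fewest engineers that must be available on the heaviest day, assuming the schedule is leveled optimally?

6

Early-start (D@1, E@1, F@1, G@1) gives peak 11: d1:11  d2:11  d3:11  d4:4  d5:0  d6:0  d7:0.
Shift E→4, G→4.
Schedule D@1, E@4, F@1, G@4: d1:6  d2:6  d3:6  d4:5  d5:5  d6:5  d7:4 — peak 6.
Total engineer-days = 37 over 7 days ⇒ peak ≥ ⌈37/7⌉ = 6, so 6 is optimal.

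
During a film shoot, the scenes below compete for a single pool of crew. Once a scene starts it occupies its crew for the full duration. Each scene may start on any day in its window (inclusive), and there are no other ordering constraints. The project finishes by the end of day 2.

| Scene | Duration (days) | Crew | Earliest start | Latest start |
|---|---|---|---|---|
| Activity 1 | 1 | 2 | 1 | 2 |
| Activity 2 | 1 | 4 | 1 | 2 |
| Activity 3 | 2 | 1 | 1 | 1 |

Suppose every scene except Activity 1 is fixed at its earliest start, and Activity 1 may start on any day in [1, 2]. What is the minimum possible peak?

Activity 1@1: d1:7  d2:1 → peak 7
Activity 1@2: d1:5  d2:3 → peak 5
Best is Activity 1@2, peak 5.

5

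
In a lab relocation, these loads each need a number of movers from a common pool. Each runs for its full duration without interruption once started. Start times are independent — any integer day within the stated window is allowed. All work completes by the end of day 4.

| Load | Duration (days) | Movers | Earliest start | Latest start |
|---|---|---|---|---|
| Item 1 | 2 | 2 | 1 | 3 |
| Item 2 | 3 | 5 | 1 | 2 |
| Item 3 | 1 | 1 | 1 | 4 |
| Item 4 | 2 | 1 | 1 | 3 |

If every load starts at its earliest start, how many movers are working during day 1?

9

At early start, day 1 has: Item 1, Item 2, Item 3, Item 4.
Demand: 2 + 5 + 1 + 1 = 9.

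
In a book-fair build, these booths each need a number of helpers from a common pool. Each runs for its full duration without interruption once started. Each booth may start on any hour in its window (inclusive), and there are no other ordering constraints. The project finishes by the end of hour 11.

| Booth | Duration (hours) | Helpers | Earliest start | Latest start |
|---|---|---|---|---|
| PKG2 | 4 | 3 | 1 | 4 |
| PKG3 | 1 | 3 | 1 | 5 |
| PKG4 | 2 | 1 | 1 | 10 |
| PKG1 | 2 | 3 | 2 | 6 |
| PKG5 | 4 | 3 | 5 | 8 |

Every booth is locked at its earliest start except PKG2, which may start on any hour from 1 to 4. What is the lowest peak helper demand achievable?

PKG2@1: h1:7  h2:7  h3:6  h4:3  h5:3  h6:3  h7:3  h8:3  h9:0  h10:0  h11:0 → peak 7
PKG2@2: h1:4  h2:7  h3:6  h4:3  h5:6  h6:3  h7:3  h8:3  h9:0  h10:0  h11:0 → peak 7
PKG2@3: h1:4  h2:4  h3:6  h4:3  h5:6  h6:6  h7:3  h8:3  h9:0  h10:0  h11:0 → peak 6
PKG2@4: h1:4  h2:4  h3:3  h4:3  h5:6  h6:6  h7:6  h8:3  h9:0  h10:0  h11:0 → peak 6
Best is PKG2@3, peak 6.

6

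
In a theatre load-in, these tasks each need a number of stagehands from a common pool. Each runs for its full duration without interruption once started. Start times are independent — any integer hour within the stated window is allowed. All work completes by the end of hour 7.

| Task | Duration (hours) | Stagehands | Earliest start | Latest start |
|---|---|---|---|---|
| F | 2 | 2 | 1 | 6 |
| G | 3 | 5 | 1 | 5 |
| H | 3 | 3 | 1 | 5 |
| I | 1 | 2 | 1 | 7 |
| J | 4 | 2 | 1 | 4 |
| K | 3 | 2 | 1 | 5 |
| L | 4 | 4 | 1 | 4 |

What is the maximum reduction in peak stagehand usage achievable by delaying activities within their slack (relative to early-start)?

Early-start peak: h1:20  h2:18  h3:16  h4:6  h5:0  h6:0  h7:0 ⇒ 20.
Leveled (F@1, G@1, H@4, I@3, J@1, K@5, L@4): h1:9  h2:9  h3:9  h4:9  h5:9  h6:9  h7:6 ⇒ 9.
Reduction 20 − 9 = 11.

11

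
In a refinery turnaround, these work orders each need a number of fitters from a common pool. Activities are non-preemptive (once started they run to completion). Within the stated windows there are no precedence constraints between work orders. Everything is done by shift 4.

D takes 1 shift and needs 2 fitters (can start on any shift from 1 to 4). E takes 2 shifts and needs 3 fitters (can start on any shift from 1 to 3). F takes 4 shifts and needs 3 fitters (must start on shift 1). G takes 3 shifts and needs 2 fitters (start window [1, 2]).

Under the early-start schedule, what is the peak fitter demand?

Early-start schedule: D@1, E@1, F@1, G@1.
Load per shift: shift 1: 10, shift 2: 8, shift 3: 5, shift 4: 3.
Peak is 10.

10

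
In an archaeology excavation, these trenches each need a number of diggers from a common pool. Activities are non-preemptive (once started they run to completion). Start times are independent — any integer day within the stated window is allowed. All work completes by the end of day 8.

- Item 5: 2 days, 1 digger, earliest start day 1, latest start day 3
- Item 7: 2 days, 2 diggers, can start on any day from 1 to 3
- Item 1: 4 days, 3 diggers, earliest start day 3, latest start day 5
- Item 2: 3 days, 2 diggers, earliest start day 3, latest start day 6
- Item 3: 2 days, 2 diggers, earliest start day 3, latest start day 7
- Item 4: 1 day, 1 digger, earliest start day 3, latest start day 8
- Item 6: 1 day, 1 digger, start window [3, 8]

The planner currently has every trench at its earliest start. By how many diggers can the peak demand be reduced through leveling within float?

4

Early-start peak: d1:3  d2:3  d3:9  d4:7  d5:5  d6:3  d7:0  d8:0 ⇒ 9.
Leveled (Item 5@1, Item 7@1, Item 1@3, Item 2@3, Item 3@6, Item 4@7, Item 6@7): d1:3  d2:3  d3:5  d4:5  d5:5  d6:5  d7:4  d8:0 ⇒ 5.
Reduction 9 − 5 = 4.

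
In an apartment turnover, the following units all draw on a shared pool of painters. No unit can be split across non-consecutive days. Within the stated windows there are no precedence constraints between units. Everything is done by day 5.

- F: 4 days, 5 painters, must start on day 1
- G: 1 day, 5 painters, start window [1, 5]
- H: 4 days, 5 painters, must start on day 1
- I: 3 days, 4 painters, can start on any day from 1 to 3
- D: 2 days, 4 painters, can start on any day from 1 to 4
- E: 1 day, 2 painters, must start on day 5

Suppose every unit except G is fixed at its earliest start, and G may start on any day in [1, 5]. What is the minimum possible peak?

18

G@1: d1:23  d2:18  d3:14  d4:10  d5:2 → peak 23
G@2: d1:18  d2:23  d3:14  d4:10  d5:2 → peak 23
G@3: d1:18  d2:18  d3:19  d4:10  d5:2 → peak 19
G@4: d1:18  d2:18  d3:14  d4:15  d5:2 → peak 18
G@5: d1:18  d2:18  d3:14  d4:10  d5:7 → peak 18
Best is G@4, peak 18.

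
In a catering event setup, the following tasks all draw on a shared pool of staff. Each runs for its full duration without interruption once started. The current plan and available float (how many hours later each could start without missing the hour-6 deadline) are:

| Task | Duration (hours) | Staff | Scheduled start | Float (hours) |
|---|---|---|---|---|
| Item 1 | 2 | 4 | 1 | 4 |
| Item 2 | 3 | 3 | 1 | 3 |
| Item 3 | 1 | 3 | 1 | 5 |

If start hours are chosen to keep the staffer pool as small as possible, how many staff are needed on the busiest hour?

Early-start (Item 1@1, Item 2@1, Item 3@1) gives peak 10: h1:10  h2:7  h3:3  h4:0  h5:0  h6:0.
Shift Item 2→3, Item 3→6.
Schedule Item 1@1, Item 2@3, Item 3@6: h1:4  h2:4  h3:3  h4:3  h5:3  h6:3 — peak 4.
Total staffer-hours = 20 over 6 hours ⇒ peak ≥ ⌈20/6⌉ = 4, so 4 is optimal.

4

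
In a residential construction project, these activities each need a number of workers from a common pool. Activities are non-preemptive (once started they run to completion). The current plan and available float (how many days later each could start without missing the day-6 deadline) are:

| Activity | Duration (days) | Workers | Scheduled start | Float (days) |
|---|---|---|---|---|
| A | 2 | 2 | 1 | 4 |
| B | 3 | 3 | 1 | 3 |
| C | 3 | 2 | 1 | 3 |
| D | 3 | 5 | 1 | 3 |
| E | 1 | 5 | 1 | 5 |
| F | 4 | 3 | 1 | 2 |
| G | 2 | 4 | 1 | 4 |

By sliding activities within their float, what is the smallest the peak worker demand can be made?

10

Early-start (A@1, B@1, C@1, D@1, E@1, F@1, G@1) gives peak 24: d1:24  d2:19  d3:13  d4:3  d5:0  d6:0.
Shift C→4, D→4, F→3, G→2.
Schedule A@1, B@1, C@4, D@4, E@1, F@3, G@2: d1:10  d2:9  d3:10  d4:10  d5:10  d6:10 — peak 10.
Total worker-days = 59 over 6 days ⇒ peak ≥ ⌈59/6⌉ = 10, so 10 is optimal.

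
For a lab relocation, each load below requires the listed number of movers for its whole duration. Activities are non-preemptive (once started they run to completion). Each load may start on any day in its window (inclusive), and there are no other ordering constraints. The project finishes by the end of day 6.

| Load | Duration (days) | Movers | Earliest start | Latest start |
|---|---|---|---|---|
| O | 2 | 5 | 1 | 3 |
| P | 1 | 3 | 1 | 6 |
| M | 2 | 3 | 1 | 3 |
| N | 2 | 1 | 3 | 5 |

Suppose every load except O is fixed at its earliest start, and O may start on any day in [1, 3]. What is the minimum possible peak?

6

O@1: d1:11  d2:8  d3:1  d4:1  d5:0  d6:0 → peak 11
O@2: d1:6  d2:8  d3:6  d4:1  d5:0  d6:0 → peak 8
O@3: d1:6  d2:3  d3:6  d4:6  d5:0  d6:0 → peak 6
Best is O@3, peak 6.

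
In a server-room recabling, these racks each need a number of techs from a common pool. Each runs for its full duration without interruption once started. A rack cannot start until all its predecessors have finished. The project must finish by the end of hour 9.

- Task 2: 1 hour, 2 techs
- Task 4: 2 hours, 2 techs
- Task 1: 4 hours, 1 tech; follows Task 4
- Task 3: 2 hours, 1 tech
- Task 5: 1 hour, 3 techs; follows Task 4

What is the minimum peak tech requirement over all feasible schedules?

Early-start (Task 2@1, Task 4@1, Task 1@3, Task 3@1, Task 5@3) gives peak 5: h1:5  h2:3  h3:4  h4:1  h5:1  h6:1  h7:0  h8:0  h9:0.
Shift Task 4→2, Task 1→4, Task 5→8.
Schedule Task 2@1, Task 4@2, Task 1@4, Task 3@1, Task 5@8: h1:3  h2:3  h3:2  h4:1  h5:1  h6:1  h7:1  h8:3  h9:0 — peak 3.

3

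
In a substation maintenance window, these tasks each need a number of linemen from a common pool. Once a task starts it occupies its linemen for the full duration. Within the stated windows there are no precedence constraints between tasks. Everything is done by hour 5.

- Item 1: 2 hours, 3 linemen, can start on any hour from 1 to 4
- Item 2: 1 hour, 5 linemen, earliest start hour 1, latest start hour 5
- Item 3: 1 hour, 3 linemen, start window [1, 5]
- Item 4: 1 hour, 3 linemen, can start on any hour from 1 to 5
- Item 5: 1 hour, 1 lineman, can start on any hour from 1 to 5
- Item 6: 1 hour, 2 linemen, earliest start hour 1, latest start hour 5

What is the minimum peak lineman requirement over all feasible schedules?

Early-start (Item 1@1, Item 2@1, Item 3@1, Item 4@1, Item 5@1, Item 6@1) gives peak 17: h1:17  h2:3  h3:0  h4:0  h5:0.
Shift Item 2→3, Item 3→4, Item 4→5, Item 6→2.
Schedule Item 1@1, Item 2@3, Item 3@4, Item 4@5, Item 5@1, Item 6@2: h1:4  h2:5  h3:5  h4:3  h5:3 — peak 5.

5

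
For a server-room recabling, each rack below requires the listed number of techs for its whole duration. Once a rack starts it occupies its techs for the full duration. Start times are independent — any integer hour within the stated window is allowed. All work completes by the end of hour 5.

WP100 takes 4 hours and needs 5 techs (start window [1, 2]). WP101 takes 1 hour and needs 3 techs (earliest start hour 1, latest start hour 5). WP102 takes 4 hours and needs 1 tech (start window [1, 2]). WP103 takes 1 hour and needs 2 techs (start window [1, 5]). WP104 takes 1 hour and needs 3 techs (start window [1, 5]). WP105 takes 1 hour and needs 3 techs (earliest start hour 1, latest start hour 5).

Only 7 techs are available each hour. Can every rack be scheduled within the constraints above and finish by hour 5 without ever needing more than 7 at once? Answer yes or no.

no

The minimum achievable peak is 8; 7 < 8, so no feasible schedule stays within the cap.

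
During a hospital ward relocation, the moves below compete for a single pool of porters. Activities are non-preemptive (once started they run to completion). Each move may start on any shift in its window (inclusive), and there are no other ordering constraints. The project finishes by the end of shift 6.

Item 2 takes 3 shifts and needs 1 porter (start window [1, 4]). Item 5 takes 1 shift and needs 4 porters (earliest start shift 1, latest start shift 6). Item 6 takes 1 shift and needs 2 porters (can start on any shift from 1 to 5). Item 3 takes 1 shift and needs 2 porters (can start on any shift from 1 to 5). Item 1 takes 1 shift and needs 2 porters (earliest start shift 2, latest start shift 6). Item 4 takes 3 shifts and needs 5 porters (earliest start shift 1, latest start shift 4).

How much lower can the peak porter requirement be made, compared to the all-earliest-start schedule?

Early-start peak: s1:14  s2:8  s3:6  s4:0  s5:0  s6:0 ⇒ 14.
Leveled (Item 2@1, Item 5@1, Item 6@2, Item 3@2, Item 1@3, Item 4@4): s1:5  s2:5  s3:3  s4:5  s5:5  s6:5 ⇒ 5.
Reduction 14 − 5 = 9.

9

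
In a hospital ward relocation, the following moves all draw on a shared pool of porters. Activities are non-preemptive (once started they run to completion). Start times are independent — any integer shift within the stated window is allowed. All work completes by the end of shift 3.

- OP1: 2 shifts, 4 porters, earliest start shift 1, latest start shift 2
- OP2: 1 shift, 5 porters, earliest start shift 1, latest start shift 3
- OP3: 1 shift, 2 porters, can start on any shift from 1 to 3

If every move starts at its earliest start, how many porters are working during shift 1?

11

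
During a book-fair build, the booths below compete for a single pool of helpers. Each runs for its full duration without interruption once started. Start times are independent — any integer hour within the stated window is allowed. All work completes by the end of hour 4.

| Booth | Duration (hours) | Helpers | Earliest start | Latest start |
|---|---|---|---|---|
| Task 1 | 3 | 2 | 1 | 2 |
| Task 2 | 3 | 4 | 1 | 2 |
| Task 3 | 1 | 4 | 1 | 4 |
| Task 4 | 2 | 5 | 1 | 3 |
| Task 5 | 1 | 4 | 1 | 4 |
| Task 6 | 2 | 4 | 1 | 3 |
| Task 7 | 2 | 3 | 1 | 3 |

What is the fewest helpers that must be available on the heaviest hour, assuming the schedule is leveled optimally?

13

Early-start (Task 1@1, Task 2@1, Task 3@1, Task 4@1, Task 5@1, Task 6@1, Task 7@1) gives peak 26: h1:26  h2:18  h3:6  h4:0.
Shift Task 3→4, Task 4→3, Task 5→4.
Schedule Task 1@1, Task 2@1, Task 3@4, Task 4@3, Task 5@4, Task 6@1, Task 7@1: h1:13  h2:13  h3:11  h4:13 — peak 13.
Total helper-hours = 50 over 4 hours ⇒ peak ≥ ⌈50/4⌉ = 13, so 13 is optimal.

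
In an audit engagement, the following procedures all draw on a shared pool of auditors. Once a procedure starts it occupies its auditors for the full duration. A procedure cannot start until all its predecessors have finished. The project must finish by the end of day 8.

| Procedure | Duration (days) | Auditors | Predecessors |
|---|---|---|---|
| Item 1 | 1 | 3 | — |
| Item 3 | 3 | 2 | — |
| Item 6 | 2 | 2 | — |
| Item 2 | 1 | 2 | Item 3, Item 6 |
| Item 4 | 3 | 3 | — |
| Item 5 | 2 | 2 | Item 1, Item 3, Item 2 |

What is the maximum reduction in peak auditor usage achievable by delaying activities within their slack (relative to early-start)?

5

Early-start peak: d1:10  d2:7  d3:5  d4:2  d5:2  d6:2  d7:0  d8:0 ⇒ 10.
Leveled (Item 1@1, Item 3@1, Item 6@2, Item 2@4, Item 4@4, Item 5@5): d1:5  d2:4  d3:4  d4:5  d5:5  d6:5  d7:0  d8:0 ⇒ 5.
Reduction 10 − 5 = 5.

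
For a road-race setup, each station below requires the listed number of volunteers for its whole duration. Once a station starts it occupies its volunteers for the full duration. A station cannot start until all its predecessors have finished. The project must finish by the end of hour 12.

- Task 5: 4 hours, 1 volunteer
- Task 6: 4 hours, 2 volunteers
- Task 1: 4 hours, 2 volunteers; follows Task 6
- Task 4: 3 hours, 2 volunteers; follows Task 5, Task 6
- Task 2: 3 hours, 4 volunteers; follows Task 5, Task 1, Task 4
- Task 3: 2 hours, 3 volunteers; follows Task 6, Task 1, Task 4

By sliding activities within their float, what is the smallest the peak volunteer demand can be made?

7

Schedule Task 5@1, Task 6@1, Task 1@5, Task 4@5, Task 2@9, Task 3@9: h1:3  h2:3  h3:3  h4:3  h5:4  h6:4  h7:4  h8:2  h9:7  h10:7  h11:4  h12:0 — peak 7.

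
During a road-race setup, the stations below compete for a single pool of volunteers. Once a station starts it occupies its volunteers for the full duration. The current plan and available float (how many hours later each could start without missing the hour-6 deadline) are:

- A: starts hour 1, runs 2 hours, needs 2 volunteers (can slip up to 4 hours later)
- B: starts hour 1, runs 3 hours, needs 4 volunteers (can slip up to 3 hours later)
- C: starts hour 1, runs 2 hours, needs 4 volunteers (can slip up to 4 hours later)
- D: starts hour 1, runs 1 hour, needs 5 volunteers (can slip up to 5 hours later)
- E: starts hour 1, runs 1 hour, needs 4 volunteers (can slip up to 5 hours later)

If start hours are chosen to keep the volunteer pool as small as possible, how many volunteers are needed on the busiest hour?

Early-start (A@1, B@1, C@1, D@1, E@1) gives peak 19: h1:19  h2:10  h3:4  h4:0  h5:0  h6:0.
Shift C→3, D→5, E→4.
Schedule A@1, B@1, C@3, D@5, E@4: h1:6  h2:6  h3:8  h4:8  h5:5  h6:0 — peak 8.

8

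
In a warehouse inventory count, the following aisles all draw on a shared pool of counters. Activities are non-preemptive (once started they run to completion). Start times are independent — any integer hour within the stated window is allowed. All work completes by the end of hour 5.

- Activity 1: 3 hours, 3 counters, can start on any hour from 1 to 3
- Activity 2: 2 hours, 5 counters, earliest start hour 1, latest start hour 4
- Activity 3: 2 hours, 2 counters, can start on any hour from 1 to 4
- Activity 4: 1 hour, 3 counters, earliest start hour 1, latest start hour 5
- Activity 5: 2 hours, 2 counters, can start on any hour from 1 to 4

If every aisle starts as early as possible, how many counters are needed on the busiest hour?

Early-start schedule: Activity 1@1, Activity 2@1, Activity 3@1, Activity 4@1, Activity 5@1.
Load per hour: hour 1: 15, hour 2: 12, hour 3: 3, hour 4: 0, hour 5: 0.
Peak is 15.

15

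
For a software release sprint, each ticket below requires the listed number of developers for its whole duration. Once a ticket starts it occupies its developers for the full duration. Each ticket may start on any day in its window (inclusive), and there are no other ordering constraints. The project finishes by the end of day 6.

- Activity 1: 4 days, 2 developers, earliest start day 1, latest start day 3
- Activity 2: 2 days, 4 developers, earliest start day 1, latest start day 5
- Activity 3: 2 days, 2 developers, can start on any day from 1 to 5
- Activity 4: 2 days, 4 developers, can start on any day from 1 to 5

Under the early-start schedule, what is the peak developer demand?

12

Early-start schedule: Activity 1@1, Activity 2@1, Activity 3@1, Activity 4@1.
Load per day: day 1: 12, day 2: 12, day 3: 2, day 4: 2, day 5: 0, day 6: 0.
Peak is 12.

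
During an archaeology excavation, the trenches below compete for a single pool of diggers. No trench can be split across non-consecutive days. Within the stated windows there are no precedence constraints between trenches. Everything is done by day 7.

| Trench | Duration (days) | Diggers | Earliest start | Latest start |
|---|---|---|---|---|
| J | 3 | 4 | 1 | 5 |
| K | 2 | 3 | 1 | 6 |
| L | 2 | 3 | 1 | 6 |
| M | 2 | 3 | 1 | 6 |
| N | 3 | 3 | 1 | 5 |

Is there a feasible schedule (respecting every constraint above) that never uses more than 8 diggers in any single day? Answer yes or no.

yes

Schedule J@1, K@1, L@3, M@4, N@5: d1:7  d2:7  d3:7  d4:6  d5:6  d6:3  d7:3 — peak 7 ≤ 8.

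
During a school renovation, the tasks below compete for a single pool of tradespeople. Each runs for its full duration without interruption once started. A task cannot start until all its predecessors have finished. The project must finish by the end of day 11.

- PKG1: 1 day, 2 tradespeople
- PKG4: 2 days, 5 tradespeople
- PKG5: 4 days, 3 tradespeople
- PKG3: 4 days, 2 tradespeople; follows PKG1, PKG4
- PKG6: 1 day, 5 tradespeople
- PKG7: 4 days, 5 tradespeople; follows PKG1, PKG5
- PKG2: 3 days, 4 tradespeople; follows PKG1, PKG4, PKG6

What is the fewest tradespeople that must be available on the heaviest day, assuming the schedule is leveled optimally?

7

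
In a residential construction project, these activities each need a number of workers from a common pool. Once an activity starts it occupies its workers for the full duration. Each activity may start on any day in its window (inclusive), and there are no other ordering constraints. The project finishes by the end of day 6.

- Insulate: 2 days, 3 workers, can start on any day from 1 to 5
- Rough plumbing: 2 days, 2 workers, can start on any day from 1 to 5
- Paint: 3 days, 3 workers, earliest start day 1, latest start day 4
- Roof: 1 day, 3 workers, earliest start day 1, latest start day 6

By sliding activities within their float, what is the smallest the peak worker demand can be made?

Early-start (Insulate@1, Rough plumbing@1, Paint@1, Roof@1) gives peak 11: d1:11  d2:8  d3:3  d4:0  d5:0  d6:0.
Shift Paint→3, Roof→6.
Schedule Insulate@1, Rough plumbing@1, Paint@3, Roof@6: d1:5  d2:5  d3:3  d4:3  d5:3  d6:3 — peak 5.

5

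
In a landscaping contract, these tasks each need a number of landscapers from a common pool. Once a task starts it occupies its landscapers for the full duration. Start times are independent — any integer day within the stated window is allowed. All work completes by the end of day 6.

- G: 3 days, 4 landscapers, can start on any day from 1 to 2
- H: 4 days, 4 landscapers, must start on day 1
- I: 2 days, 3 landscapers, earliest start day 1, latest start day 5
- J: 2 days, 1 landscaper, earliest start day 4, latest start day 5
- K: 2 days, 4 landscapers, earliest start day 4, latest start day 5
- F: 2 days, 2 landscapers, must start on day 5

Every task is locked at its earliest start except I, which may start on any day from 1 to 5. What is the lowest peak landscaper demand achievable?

10

I@1: d1:11  d2:11  d3:8  d4:9  d5:7  d6:2 → peak 11
I@2: d1:8  d2:11  d3:11  d4:9  d5:7  d6:2 → peak 11
I@3: d1:8  d2:8  d3:11  d4:12  d5:7  d6:2 → peak 12
I@4: d1:8  d2:8  d3:8  d4:12  d5:10  d6:2 → peak 12
I@5: d1:8  d2:8  d3:8  d4:9  d5:10  d6:5 → peak 10
Best is I@5, peak 10.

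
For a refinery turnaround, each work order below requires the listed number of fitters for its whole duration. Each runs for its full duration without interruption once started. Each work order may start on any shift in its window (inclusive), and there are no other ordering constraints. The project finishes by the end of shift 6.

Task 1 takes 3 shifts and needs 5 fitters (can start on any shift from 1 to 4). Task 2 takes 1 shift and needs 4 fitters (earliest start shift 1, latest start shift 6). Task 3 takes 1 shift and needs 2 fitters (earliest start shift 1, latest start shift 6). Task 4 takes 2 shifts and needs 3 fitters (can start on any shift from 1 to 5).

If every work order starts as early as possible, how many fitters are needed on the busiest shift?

14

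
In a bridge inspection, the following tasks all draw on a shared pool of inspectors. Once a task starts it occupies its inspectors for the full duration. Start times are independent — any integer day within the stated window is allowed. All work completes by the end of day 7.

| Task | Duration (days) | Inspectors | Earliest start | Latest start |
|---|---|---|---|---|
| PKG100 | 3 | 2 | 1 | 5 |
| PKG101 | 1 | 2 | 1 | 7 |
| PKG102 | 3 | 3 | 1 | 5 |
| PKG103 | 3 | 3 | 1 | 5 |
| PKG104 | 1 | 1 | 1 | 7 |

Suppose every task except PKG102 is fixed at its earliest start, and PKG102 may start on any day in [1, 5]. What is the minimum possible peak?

8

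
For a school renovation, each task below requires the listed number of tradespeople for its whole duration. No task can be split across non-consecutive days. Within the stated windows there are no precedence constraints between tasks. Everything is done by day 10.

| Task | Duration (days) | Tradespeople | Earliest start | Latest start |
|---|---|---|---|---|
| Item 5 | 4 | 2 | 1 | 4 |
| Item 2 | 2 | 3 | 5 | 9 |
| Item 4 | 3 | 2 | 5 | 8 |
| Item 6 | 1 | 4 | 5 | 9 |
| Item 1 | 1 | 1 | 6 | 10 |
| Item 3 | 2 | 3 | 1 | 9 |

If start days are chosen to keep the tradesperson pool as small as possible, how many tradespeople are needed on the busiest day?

4

Early-start (Item 5@1, Item 2@5, Item 4@5, Item 6@5, Item 1@6, Item 3@1) gives peak 9: d1:5  d2:5  d3:2  d4:2  d5:9  d6:6  d7:2  d8:0  d9:0  d10:0.
Shift Item 5→3, Item 2→9, Item 6→8, Item 1→7.
Schedule Item 5@3, Item 2@9, Item 4@5, Item 6@8, Item 1@7, Item 3@1: d1:3  d2:3  d3:2  d4:2  d5:4  d6:4  d7:3  d8:4  d9:3  d10:3 — peak 4.
Total tradesperson-days = 31 over 10 days ⇒ peak ≥ ⌈31/10⌉ = 4, so 4 is optimal.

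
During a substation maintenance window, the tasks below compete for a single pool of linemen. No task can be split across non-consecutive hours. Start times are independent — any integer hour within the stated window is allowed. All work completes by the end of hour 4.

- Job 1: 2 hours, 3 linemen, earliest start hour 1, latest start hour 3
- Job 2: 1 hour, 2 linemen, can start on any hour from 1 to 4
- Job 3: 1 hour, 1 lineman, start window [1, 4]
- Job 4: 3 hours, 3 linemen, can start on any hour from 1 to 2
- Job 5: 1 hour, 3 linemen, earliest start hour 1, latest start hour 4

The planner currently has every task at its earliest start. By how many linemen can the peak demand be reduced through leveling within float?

Early-start peak: h1:12  h2:6  h3:3  h4:0 ⇒ 12.
Leveled (Job 1@1, Job 2@1, Job 3@1, Job 4@2, Job 5@3): h1:6  h2:6  h3:6  h4:3 ⇒ 6.
Reduction 12 − 6 = 6.

6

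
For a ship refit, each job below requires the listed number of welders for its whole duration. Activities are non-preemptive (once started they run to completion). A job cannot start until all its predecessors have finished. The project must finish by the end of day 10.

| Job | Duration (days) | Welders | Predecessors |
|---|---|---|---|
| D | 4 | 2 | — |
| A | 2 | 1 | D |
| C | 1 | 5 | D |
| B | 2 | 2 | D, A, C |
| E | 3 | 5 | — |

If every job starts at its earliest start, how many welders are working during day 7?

At early start, day 7 has: B.
Demand: 2 = 2.

2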